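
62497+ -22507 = 39990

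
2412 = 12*201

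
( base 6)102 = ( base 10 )38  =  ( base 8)46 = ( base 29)19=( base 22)1G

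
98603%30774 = 6281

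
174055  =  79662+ 94393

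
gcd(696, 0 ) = 696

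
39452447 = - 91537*( - 431)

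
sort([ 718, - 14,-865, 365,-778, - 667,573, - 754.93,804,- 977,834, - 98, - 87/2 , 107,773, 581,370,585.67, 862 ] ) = [-977,  -  865, - 778, - 754.93,  -  667,  -  98, - 87/2,-14,107, 365,370, 573, 581, 585.67,718, 773,804, 834, 862]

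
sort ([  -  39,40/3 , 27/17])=[-39,27/17,40/3]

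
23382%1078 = 744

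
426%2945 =426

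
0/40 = 0 = 0.00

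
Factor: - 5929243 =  - 17^1*348779^1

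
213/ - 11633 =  - 213/11633 = - 0.02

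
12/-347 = -1 +335/347 = - 0.03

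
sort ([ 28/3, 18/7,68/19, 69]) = [18/7,68/19, 28/3, 69] 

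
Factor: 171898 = 2^1*61^1* 1409^1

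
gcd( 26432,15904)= 224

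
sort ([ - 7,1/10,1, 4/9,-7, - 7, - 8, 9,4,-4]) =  [ - 8,  -  7, - 7, - 7, - 4,1/10, 4/9, 1,4,9 ]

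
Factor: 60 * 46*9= 24840 =2^3*3^3*5^1*23^1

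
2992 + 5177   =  8169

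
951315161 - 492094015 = 459221146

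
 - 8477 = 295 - 8772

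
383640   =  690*556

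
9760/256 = 305/8 = 38.12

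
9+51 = 60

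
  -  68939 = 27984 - 96923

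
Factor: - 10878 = -2^1*3^1*7^2*37^1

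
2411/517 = 4 + 343/517 = 4.66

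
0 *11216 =0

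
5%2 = 1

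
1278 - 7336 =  - 6058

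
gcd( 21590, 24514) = 34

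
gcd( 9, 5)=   1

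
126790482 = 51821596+74968886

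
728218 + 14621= 742839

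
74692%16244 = 9716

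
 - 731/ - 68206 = 731/68206 = 0.01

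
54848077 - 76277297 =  - 21429220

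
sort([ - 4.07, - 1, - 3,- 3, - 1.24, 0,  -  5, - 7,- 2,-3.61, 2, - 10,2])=[ - 10,  -  7, - 5, - 4.07, - 3.61,-3, - 3,  -  2, - 1.24, - 1, 0,2,  2]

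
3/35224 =3/35224 = 0.00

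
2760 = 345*8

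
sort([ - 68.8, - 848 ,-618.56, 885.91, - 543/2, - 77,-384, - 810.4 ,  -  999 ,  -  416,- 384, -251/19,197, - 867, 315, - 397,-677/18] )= [  -  999, - 867,-848,-810.4, - 618.56,  -  416,  -  397, - 384, - 384,  -  543/2, - 77, - 68.8,-677/18,- 251/19,197, 315, 885.91]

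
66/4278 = 11/713 = 0.02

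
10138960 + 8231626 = 18370586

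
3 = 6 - 3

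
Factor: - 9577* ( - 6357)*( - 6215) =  - 3^1*5^1*11^1*13^1*61^1*113^1*157^1*163^1 = - 378375346635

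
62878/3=20959+1/3 = 20959.33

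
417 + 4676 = 5093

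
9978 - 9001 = 977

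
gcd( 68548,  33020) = 4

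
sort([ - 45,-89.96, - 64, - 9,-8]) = [-89.96, - 64,  -  45, - 9, - 8 ] 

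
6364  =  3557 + 2807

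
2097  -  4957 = - 2860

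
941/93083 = 941/93083=0.01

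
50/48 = 25/24 = 1.04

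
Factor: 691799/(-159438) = - 2^ (  -  1 )*3^(-1 )*26573^( - 1 )*691799^1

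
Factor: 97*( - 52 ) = - 5044 = - 2^2*13^1*  97^1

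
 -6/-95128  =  3/47564 = 0.00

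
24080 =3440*7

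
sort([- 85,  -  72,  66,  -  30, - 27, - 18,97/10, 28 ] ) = [ - 85, - 72,- 30, - 27, - 18,97/10, 28, 66 ]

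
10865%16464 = 10865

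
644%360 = 284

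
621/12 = 207/4= 51.75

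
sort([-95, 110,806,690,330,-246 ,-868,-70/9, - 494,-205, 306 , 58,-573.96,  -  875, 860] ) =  [ - 875, - 868,-573.96, - 494,-246,-205, - 95, - 70/9, 58,110, 306,330,690, 806,860 ]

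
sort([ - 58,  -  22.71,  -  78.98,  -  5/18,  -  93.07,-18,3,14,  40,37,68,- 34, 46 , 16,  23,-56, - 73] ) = [ - 93.07,-78.98, - 73, - 58,-56,-34,-22.71, -18,- 5/18,3,14, 16,23,37,40 , 46,68 ]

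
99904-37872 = 62032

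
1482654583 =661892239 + 820762344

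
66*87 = 5742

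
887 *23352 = 20713224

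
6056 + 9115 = 15171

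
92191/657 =140  +  211/657 = 140.32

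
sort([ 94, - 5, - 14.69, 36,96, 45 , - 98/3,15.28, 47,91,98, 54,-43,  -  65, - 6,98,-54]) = [ - 65 , - 54, - 43, - 98/3, - 14.69, -6,  -  5,15.28, 36, 45, 47,  54 , 91, 94, 96, 98,  98]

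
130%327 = 130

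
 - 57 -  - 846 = 789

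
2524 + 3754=6278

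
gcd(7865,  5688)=1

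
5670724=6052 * 937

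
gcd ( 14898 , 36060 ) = 6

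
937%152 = 25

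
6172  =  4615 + 1557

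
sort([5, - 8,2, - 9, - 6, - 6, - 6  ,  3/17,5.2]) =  [ - 9, - 8, - 6, - 6, - 6, 3/17, 2, 5, 5.2 ]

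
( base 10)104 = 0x68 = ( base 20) 54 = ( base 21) 4k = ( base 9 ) 125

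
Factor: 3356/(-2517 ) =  - 4/3 = -  2^2*3^(  -  1) 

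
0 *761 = 0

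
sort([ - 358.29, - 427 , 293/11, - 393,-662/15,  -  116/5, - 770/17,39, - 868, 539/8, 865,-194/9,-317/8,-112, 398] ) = [-868,-427, - 393, - 358.29, - 112,-770/17,-662/15, - 317/8, - 116/5, - 194/9,293/11, 39,539/8, 398, 865]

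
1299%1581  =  1299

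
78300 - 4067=74233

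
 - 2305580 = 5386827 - 7692407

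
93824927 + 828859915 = 922684842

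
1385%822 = 563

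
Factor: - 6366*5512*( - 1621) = 2^4*3^1*13^1*53^1*1061^1*1621^1 = 56879904432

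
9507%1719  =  912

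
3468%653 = 203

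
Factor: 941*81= 3^4*941^1 =76221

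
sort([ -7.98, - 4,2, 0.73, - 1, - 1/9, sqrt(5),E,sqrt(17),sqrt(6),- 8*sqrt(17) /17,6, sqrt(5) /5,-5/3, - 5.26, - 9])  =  [ - 9,-7.98, - 5.26, - 4, - 8 * sqrt ( 17) /17 ,  -  5/3,-1,- 1/9,sqrt( 5 )/5, 0.73,2,sqrt( 5), sqrt( 6), E, sqrt(17),6] 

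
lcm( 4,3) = 12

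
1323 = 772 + 551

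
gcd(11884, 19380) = 4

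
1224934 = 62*19757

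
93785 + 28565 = 122350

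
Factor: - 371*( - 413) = 153223 = 7^2*53^1 * 59^1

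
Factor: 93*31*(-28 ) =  - 80724 = -2^2*3^1*7^1*31^2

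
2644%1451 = 1193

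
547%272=3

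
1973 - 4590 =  - 2617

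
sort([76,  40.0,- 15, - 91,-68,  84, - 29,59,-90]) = [ - 91, - 90, - 68, - 29,- 15,40.0, 59, 76 , 84]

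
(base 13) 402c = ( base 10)8826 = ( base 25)E31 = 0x227A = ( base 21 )K06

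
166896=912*183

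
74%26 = 22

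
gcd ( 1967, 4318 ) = 1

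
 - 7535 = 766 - 8301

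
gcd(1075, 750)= 25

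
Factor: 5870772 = 2^2*3^3* 19^1*2861^1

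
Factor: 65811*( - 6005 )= - 3^1*5^1 * 1201^1*21937^1  =  -395195055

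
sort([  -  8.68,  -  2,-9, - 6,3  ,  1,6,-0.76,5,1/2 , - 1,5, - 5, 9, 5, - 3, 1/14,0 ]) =[-9, - 8.68 ,  -  6, - 5, - 3,-2, - 1,  -  0.76,0,1/14,1/2, 1,3, 5,  5 , 5, 6 , 9] 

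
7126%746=412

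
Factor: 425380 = 2^2*5^1*21269^1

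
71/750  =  71/750 = 0.09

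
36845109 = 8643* 4263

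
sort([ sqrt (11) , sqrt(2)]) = [sqrt( 2 ),sqrt(11)]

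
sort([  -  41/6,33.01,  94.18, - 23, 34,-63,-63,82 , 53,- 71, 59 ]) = [ - 71 ,-63,- 63,-23,-41/6, 33.01,34, 53, 59, 82,  94.18] 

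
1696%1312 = 384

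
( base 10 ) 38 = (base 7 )53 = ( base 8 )46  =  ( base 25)1d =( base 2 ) 100110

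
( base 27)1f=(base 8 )52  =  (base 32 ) 1A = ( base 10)42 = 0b101010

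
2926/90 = 32 + 23/45 = 32.51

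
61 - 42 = 19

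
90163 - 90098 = 65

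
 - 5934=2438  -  8372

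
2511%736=303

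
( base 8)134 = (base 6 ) 232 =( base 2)1011100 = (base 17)57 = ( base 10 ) 92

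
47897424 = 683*70128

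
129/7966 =129/7966 = 0.02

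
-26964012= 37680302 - 64644314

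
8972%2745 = 737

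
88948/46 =44474/23= 1933.65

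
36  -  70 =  - 34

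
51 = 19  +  32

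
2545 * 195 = 496275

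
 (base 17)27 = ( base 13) 32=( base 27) 1E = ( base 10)41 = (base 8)51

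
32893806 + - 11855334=21038472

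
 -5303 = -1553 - 3750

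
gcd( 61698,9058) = 14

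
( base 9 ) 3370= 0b100110111101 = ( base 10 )2493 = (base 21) 5DF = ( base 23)4G9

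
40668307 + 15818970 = 56487277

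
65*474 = 30810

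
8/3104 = 1/388 = 0.00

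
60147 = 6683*9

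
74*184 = 13616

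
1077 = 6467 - 5390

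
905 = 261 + 644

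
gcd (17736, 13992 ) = 24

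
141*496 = 69936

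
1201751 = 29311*41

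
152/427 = 152/427 = 0.36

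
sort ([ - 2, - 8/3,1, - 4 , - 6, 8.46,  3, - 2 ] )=[ - 6, - 4,  -  8/3, - 2, - 2,1,3, 8.46] 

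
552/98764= 138/24691 = 0.01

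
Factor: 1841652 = 2^2*3^2*51157^1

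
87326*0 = 0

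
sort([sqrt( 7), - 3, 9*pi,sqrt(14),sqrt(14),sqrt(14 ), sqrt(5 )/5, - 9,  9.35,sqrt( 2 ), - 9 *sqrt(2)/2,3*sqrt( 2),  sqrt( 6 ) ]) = [-9,  -  9*sqrt( 2 )/2, - 3,  sqrt(5 )/5,  sqrt(2 ),sqrt( 6), sqrt( 7 ),sqrt( 14 ) , sqrt(  14 ),  sqrt(14 ),3*sqrt(2), 9.35,9*pi ]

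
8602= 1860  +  6742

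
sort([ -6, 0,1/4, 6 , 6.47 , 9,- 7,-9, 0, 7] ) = [-9 ,- 7, - 6, 0,0,  1/4,6, 6.47,7, 9]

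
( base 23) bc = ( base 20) D5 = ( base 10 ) 265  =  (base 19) di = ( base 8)411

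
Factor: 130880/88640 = 409/277 = 277^( - 1) * 409^1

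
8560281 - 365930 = 8194351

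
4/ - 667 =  - 4/667  =  - 0.01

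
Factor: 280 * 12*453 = 2^5*3^2*5^1*7^1*151^1 = 1522080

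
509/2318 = 509/2318 = 0.22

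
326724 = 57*5732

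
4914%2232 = 450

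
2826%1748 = 1078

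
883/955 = 883/955 = 0.92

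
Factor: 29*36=2^2 * 3^2*29^1 =1044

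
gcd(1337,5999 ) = 7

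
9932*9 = 89388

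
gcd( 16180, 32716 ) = 4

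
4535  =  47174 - 42639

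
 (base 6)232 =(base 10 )92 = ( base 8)134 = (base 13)71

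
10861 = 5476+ 5385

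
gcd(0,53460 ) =53460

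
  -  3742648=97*(  -  38584 ) 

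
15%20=15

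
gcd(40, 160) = 40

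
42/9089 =42/9089 = 0.00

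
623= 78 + 545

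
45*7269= 327105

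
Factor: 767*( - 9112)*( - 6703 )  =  46846623512 = 2^3 * 13^1*17^1*59^1*67^1*6703^1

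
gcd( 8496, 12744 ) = 4248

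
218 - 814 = -596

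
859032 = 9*95448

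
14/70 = 1/5 = 0.20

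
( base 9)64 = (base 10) 58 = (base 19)31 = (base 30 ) 1S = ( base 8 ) 72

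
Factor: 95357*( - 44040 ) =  - 4199522280 = - 2^3*3^1*5^1*167^1 * 367^1*571^1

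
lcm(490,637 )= 6370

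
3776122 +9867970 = 13644092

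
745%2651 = 745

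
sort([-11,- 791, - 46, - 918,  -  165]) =[  -  918,-791, - 165, -46, - 11]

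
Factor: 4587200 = 2^6 * 5^2*47^1*61^1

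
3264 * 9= 29376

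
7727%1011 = 650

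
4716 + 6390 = 11106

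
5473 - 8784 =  - 3311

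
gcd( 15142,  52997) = 7571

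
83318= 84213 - 895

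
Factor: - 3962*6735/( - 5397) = 1270670/257 = 2^1*5^1*257^( - 1)*283^1*449^1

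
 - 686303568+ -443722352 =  - 1130025920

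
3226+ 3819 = 7045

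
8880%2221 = 2217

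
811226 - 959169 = -147943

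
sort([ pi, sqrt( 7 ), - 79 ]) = [ - 79,  sqrt(7), pi]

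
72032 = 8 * 9004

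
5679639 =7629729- 1950090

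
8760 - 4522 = 4238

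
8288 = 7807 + 481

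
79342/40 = 1983  +  11/20 = 1983.55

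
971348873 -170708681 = 800640192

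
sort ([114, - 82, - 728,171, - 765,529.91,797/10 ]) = [-765,  -  728, -82,797/10,114,171, 529.91]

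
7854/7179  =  1 + 225/2393 = 1.09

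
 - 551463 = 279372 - 830835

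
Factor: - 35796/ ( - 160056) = 2^( - 1)*3^ ( - 3 )*13^( - 1 )*157^1=157/702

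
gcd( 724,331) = 1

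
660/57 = 11 + 11/19 = 11.58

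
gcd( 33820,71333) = 1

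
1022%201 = 17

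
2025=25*81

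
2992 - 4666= -1674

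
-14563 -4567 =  - 19130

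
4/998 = 2/499 = 0.00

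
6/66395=6/66395 = 0.00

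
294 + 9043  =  9337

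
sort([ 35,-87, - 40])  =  [ - 87 ,-40  ,  35]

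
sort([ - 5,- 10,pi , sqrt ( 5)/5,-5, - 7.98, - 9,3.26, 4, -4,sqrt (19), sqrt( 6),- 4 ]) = [- 10, - 9 ,-7.98, - 5, - 5,-4,  -  4 , sqrt(5)/5,sqrt( 6) , pi,  3.26,4, sqrt ( 19 )]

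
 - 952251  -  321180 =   -  1273431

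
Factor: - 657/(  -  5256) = 1/8= 2^( - 3 )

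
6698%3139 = 420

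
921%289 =54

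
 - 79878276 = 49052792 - 128931068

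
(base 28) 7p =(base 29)7i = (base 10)221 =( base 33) 6n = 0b11011101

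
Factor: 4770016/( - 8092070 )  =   - 2385008/4046035 = - 2^4*5^(  -  1 )*7^(-1) * 23^1*6481^1*115601^( - 1)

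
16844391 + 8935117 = 25779508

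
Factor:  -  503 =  - 503^1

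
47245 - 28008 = 19237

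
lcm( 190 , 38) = 190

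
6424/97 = 66 + 22/97 =66.23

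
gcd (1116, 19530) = 558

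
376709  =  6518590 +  - 6141881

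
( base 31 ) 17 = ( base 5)123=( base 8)46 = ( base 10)38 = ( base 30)18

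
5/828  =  5/828 = 0.01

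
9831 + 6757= 16588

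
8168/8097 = 1 +71/8097 = 1.01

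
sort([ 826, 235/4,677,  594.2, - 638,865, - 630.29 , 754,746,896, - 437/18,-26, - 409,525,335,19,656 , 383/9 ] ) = [-638,-630.29, - 409, - 26,- 437/18,19, 383/9,235/4,335,525,594.2, 656,677, 746,754,826,865 , 896 ] 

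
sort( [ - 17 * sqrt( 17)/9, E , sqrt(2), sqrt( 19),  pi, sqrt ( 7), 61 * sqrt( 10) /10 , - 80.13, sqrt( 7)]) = [ - 80.13, - 17*sqrt(17)/9,sqrt( 2 ),sqrt(7 ), sqrt(7 )  ,  E, pi,sqrt(19 ), 61*sqrt( 10 )/10]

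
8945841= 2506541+6439300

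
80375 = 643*125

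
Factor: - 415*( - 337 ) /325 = 27971/65 = 5^( - 1)*13^( - 1 )*83^1*337^1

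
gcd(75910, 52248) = 2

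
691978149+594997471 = 1286975620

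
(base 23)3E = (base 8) 123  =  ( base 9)102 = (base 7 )146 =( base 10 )83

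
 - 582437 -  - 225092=-357345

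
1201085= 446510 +754575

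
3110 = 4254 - 1144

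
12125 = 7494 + 4631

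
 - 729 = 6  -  735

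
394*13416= 5285904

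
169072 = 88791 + 80281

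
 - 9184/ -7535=9184/7535 = 1.22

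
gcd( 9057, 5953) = 1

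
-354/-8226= 59/1371 = 0.04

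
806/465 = 1+11/15 =1.73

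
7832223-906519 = 6925704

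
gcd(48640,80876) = 4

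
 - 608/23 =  - 608/23 = - 26.43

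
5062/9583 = 5062/9583 = 0.53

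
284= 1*284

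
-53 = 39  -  92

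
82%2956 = 82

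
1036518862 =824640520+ 211878342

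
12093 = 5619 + 6474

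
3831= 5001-1170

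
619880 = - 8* ( - 77485)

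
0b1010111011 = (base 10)699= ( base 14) 37d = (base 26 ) 10N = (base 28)OR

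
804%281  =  242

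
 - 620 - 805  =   - 1425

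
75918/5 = 75918/5= 15183.60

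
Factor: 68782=2^1*7^1*17^3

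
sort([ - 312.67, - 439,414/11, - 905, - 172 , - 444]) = [ - 905 , - 444, - 439, - 312.67, - 172, 414/11 ] 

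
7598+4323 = 11921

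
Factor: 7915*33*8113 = 2119075035 =3^1*5^1*7^1*11^1*19^1*61^1*1583^1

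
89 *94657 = 8424473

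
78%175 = 78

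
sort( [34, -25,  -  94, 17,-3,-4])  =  [- 94  , - 25, - 4, - 3,17, 34 ] 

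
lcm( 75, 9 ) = 225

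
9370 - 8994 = 376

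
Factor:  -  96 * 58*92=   - 2^8*3^1*23^1*29^1 = - 512256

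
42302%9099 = 5906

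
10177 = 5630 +4547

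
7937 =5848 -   -  2089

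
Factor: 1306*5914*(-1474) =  - 11384710216 = - 2^3*11^1*67^1*653^1*2957^1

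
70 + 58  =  128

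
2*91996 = 183992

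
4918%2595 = 2323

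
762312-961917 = -199605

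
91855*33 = 3031215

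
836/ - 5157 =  - 1  +  4321/5157 = -0.16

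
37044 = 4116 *9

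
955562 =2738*349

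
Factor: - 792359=-792359^1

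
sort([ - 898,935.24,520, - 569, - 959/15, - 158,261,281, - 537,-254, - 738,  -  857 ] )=[ - 898, - 857,-738, - 569, - 537,  -  254, - 158, - 959/15,261,281 , 520,935.24]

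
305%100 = 5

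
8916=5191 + 3725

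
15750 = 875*18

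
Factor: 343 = 7^3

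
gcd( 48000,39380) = 20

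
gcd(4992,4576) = 416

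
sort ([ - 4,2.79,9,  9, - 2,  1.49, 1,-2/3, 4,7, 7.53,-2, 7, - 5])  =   [ - 5, - 4, - 2, - 2 , - 2/3,1, 1.49,2.79, 4, 7,7,7.53,  9, 9] 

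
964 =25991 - 25027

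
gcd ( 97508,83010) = 2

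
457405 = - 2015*( - 227 ) 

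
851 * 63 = 53613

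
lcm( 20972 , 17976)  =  125832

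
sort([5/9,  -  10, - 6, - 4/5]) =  [ -10, - 6 , - 4/5, 5/9]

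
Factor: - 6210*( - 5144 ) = 31944240=2^4*3^3 * 5^1*23^1*643^1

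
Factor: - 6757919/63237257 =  - 7^1*59^1 * 3301^( - 1)*16363^1*19157^ (  -  1)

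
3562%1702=158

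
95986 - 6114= 89872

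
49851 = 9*5539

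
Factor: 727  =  727^1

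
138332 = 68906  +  69426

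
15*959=14385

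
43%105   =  43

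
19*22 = 418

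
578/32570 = 289/16285 = 0.02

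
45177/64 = 45177/64 = 705.89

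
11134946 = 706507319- 695372373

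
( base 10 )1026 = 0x402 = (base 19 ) 2G0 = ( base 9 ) 1360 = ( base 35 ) tb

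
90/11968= 45/5984=   0.01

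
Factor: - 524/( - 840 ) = 2^( - 1)*3^( - 1 )*5^(-1)*7^( - 1) * 131^1 = 131/210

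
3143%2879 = 264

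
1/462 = 1/462 =0.00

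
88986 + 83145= 172131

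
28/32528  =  7/8132 = 0.00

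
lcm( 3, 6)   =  6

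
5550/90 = 185/3 = 61.67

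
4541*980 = 4450180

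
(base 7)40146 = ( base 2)10010111010111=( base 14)375d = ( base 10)9687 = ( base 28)c9r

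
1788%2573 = 1788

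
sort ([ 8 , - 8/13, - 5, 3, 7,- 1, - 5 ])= [ - 5,-5, - 1, - 8/13, 3, 7,  8 ] 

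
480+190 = 670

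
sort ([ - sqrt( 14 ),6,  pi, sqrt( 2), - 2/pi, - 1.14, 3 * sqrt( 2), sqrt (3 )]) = [- sqrt(14), - 1.14, - 2/pi,sqrt(2), sqrt ( 3 ),pi,3 * sqrt(2),6 ] 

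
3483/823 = 4 + 191/823 = 4.23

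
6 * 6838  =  41028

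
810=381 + 429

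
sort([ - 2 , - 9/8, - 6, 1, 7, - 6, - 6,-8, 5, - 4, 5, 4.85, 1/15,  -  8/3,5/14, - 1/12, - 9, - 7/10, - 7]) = [ - 9, - 8, -7,  -  6, - 6, - 6,-4,-8/3,-2, - 9/8,- 7/10, - 1/12,1/15, 5/14 , 1, 4.85,  5,  5,  7]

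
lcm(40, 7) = 280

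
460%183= 94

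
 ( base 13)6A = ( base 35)2i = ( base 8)130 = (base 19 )4C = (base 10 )88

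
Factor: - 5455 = - 5^1*1091^1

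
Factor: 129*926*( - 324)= - 2^3*3^5*43^1*463^1  =  - 38703096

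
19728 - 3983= 15745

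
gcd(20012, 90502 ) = 2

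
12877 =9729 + 3148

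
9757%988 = 865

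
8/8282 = 4/4141 = 0.00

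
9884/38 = 4942/19 = 260.11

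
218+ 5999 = 6217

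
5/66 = 5/66 = 0.08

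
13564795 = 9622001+3942794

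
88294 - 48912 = 39382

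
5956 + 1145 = 7101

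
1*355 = 355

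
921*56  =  51576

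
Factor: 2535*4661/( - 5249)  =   - 11815635/5249 = - 3^1*5^1 * 13^2*29^( - 1)*59^1 * 79^1*181^( - 1 ) 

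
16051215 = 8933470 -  - 7117745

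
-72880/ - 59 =72880/59 = 1235.25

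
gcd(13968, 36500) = 4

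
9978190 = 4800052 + 5178138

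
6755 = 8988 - 2233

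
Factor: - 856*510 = -2^4*3^1*5^1*17^1*107^1=   -436560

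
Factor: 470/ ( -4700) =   -  2^( - 1)*5^ ( - 1)=- 1/10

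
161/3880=161/3880  =  0.04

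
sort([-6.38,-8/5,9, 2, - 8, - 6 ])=[ - 8,-6.38, - 6,-8/5,2 , 9 ] 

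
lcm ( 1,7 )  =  7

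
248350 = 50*4967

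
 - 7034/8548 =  - 1+ 757/4274 = - 0.82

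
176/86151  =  176/86151 = 0.00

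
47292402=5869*8058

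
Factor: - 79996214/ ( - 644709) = 2^1*3^(-1 )*13^(- 1 )*61^( - 1)*271^( - 1 )*463^1*  86389^1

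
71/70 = 71/70  =  1.01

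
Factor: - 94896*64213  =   - 2^4*3^2 *157^1*409^1*  659^1 = -6093556848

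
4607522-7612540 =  - 3005018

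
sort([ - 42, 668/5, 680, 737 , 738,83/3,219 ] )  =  [ - 42,83/3,668/5, 219,  680,  737 , 738]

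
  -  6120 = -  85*72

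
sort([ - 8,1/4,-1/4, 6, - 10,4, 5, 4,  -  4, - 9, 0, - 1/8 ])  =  [  -  10, - 9,- 8,-4, - 1/4, - 1/8,0,  1/4, 4, 4, 5,6]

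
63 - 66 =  - 3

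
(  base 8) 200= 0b10000000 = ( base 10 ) 128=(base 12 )A8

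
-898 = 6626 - 7524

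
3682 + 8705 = 12387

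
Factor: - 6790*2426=-2^2*5^1*7^1 * 97^1*1213^1 = - 16472540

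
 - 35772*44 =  - 1573968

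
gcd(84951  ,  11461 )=1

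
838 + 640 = 1478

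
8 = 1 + 7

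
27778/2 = 13889 = 13889.00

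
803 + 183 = 986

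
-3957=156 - 4113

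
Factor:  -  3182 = -2^1 *37^1*43^1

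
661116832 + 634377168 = 1295494000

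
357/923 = 357/923 = 0.39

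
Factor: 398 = 2^1*199^1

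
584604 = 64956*9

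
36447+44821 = 81268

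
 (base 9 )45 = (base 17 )27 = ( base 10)41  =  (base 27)1E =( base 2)101001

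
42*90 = 3780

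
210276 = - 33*(  -  6372 ) 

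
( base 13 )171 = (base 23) b8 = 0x105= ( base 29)90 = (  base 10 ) 261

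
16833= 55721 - 38888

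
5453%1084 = 33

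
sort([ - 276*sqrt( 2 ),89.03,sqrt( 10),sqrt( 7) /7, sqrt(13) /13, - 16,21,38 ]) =[ - 276*sqrt (2 ), - 16, sqrt( 13) /13,sqrt( 7) /7,  sqrt( 10),21,38,89.03]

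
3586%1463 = 660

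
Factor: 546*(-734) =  - 2^2 *3^1*7^1*13^1*367^1  =  -400764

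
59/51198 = 59/51198  =  0.00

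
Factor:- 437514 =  - 2^1 * 3^1*7^1*11^1*947^1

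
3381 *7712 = 26074272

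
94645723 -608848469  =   - 514202746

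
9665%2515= 2120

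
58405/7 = 58405/7  =  8343.57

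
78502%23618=7648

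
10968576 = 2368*4632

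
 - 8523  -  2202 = - 10725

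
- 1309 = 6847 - 8156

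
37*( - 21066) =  - 779442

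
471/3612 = 157/1204 = 0.13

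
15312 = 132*116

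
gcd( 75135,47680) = 5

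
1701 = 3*567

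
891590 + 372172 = 1263762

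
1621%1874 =1621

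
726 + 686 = 1412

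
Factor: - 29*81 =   -  2349  =  -3^4*29^1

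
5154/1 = 5154  =  5154.00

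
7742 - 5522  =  2220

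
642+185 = 827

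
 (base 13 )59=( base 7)134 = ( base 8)112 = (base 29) 2g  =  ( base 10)74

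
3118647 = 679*4593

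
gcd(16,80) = 16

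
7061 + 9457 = 16518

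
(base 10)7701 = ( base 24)D8L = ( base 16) 1e15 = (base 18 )15DF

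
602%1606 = 602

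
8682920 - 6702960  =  1979960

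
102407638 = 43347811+59059827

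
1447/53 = 27 + 16/53 = 27.30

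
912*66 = 60192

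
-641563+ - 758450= - 1400013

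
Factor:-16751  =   - 7^1*2393^1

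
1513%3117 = 1513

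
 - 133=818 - 951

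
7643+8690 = 16333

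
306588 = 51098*6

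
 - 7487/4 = - 7487/4 = - 1871.75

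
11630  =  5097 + 6533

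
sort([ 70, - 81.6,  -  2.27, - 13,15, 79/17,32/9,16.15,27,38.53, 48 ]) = [ -81.6, - 13, - 2.27, 32/9 , 79/17 , 15,16.15,27,38.53,48,70]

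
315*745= 234675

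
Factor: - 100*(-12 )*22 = 26400 = 2^5*3^1*5^2*11^1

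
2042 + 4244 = 6286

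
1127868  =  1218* 926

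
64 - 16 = 48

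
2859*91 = 260169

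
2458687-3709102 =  - 1250415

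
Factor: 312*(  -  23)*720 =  - 5166720=   -2^7*3^3*5^1*13^1* 23^1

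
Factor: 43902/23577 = 2^1*3^3 *29^ ( - 1)=54/29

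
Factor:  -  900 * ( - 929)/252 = 5^2*7^( - 1)*929^1 = 23225/7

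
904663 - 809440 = 95223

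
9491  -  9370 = 121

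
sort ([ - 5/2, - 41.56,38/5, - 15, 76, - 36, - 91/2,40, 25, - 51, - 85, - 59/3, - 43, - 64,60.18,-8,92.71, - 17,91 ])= [ - 85, - 64, - 51, - 91/2, - 43, - 41.56, - 36, - 59/3, - 17, - 15, - 8,  -  5/2 , 38/5,25,40, 60.18, 76,91, 92.71]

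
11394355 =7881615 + 3512740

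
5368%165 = 88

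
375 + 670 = 1045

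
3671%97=82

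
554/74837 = 554/74837 = 0.01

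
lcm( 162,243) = 486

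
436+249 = 685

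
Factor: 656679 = 3^1*71^1*3083^1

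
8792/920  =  1099/115=9.56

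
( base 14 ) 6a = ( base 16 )5e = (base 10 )94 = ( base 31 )31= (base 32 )2u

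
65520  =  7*9360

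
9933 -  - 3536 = 13469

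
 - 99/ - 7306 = 99/7306=0.01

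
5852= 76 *77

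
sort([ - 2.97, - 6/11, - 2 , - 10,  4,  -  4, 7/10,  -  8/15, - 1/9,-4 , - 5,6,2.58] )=[ - 10,-5, - 4,  -  4, - 2.97, -2, - 6/11 , - 8/15,-1/9,7/10, 2.58, 4, 6 ]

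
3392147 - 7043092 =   -  3650945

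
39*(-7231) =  - 282009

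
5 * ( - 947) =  -4735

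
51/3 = 17 = 17.00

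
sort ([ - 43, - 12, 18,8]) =[ - 43,  -  12,8,18 ]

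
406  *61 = 24766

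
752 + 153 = 905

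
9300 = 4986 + 4314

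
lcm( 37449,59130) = 1123470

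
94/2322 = 47/1161 = 0.04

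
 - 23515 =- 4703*5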